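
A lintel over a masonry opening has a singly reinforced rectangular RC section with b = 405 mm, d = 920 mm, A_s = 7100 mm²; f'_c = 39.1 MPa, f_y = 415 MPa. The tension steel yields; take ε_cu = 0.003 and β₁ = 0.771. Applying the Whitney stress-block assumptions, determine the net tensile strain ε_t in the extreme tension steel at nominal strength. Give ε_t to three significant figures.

ε_t ≈ 0.00672

a = A_s f_y/(0.85 f'_c b) = 218.91 mm.
β₁ = 0.771, so c = a/β₁ = 218.91/0.771 = 283.93 mm.
From the linear strain diagram with ε_cu = 0.003: ε_t = 0.003 (d − c)/c = 0.003 × (920 − 283.93)/283.93 = 0.00672.
Since ε_t ≥ 0.005, the section is tension-controlled.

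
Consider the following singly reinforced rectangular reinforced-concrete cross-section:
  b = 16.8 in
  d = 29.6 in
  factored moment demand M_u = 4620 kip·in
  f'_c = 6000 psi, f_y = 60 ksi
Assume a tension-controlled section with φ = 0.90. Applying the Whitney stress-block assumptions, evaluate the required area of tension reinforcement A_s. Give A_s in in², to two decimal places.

A_s ≈ 3.00 in²

M_n = M_u/φ = 4620/0.90 = 5133.33 kip·in.
From M_n = 0.85 f'_c a b (d − a/2):
a = d − √(d² − 2M_n/(0.85 f'_c b)) = 29.6 − √(29.6² − 2 × 5133.33/(0.85 × 6 × 16.8)) = 2.098 in.
A_s = 0.85 f'_c a b / f_y = 0.85 × 6 × 2.098 × 16.8 / 60 = 2.996 in².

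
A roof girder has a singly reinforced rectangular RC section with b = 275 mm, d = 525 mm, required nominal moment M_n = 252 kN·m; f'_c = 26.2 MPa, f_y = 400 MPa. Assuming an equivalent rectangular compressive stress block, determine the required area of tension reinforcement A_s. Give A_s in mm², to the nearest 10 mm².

With M_n = 0.85 f'_c a b (d − a/2), solve the quadratic for a:
a = d − √(d² − 2M_n/(0.85 f'_c b)) = 525 − √(525² − 2 × 252×10⁶/(0.85 × 26.2 × 275)) = 85.31 mm.
A_s = 0.85 f'_c a b / f_y = 0.85 × 26.2 × 85.31 × 275 / 400 = 1306.1 mm².

A_s ≈ 1310 mm²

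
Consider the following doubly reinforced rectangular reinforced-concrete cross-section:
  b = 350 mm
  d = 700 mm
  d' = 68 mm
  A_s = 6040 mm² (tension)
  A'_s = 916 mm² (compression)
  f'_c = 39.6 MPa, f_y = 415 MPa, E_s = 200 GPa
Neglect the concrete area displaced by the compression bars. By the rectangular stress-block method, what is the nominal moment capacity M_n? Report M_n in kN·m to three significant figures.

M_n ≈ 1540 kN·m

Assume both tension and compression steel yield.
Net tension couple steel: A_s − A'_s = 5124 mm².
a = (A_s − A'_s) f_y / (0.85 f'_c b) = 2126460/(0.85 × 39.6 × 350) = 180.50 mm.
c = a/β₁ = 180.50/0.767 = 235.33 mm; ε'_s = 0.003(c − d')/c = 0.0021 ≥ f_y/E_s = 0.0021, so compression steel does yield.
M_n = (A_s − A'_s) f_y (d − a/2) + A'_s f_y (d − d') = [2126460 × (700 − 90.25) + 380140 × (700 − 68)] × 10⁻⁶ = 1296.61 + 240.25 = 1536.86 kN·m.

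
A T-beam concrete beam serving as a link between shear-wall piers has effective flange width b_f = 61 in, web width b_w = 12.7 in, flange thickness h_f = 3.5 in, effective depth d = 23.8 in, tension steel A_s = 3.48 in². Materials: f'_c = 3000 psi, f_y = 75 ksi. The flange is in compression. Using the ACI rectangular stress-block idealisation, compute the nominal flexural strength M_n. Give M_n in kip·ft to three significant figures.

Tension: T = A_s f_y = 3.48 × 75 = 261 kips.
Try a within the flange: a = T/(0.85 f'_c b_f) = 261/(0.85 × 3 × 61) = 1.678 in.
Since a = 1.678 ≤ h_f = 3.5 in, the stress block lies entirely in the flange; analyse as a rectangular beam of width b_f.
M_n = T(d − a/2) = 261 × (23.8 − 0.839) = 5992.8 kip·in.
M_n = 5992.8/12 = 499.40 kip·ft.

M_n ≈ 499 kip·ft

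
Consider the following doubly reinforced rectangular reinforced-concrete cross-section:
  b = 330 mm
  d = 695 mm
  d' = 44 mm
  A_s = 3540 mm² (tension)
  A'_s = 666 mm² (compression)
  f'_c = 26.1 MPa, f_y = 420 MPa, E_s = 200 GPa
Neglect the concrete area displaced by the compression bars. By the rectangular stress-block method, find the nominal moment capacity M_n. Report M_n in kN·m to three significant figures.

Assume both tension and compression steel yield.
Net tension couple steel: A_s − A'_s = 2874 mm².
a = (A_s − A'_s) f_y / (0.85 f'_c b) = 1207080/(0.85 × 26.1 × 330) = 164.88 mm.
c = a/β₁ = 164.88/0.85 = 193.98 mm; ε'_s = 0.003(c − d')/c = 0.0023 ≥ f_y/E_s = 0.0021, so compression steel does yield.
M_n = (A_s − A'_s) f_y (d − a/2) + A'_s f_y (d − d') = [1207080 × (695 − 82.44) + 279720 × (695 − 44)] × 10⁻⁶ = 739.41 + 182.10 = 921.51 kN·m.

M_n ≈ 922 kN·m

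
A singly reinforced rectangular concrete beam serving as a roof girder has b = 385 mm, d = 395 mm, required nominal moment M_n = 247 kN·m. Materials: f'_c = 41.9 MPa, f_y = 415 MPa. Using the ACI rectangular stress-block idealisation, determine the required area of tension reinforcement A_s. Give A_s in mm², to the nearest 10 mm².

With M_n = 0.85 f'_c a b (d − a/2), solve the quadratic for a:
a = d − √(d² − 2M_n/(0.85 f'_c b)) = 395 − √(395² − 2 × 247×10⁶/(0.85 × 41.9 × 385)) = 48.59 mm.
A_s = 0.85 f'_c a b / f_y = 0.85 × 41.9 × 48.59 × 385 / 415 = 1605.4 mm².

A_s ≈ 1610 mm²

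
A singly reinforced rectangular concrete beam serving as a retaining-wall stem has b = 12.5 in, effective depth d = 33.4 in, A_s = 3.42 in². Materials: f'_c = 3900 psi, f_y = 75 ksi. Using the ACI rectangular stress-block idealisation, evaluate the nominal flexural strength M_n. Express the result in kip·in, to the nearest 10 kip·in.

T = A_s f_y = 3.42 × 75 = 256.5 kips.
a = T/(0.85 f'_c b) = 256.5/(0.85 × 3.9 × 12.5) = 6.190 in.
M_n = T(d − a/2) = 256.5 × (33.4 − 3.095) = 7773.2 kip·in.

M_n ≈ 7770 kip·in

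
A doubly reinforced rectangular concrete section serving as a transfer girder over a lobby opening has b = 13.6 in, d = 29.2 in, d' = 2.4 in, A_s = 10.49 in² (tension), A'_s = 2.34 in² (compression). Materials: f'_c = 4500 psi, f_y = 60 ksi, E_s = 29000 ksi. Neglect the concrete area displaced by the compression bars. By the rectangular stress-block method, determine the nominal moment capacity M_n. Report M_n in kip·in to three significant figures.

Assume both steels yield.
a = (A_s − A'_s) f_y/(0.85 f'_c b) = (10.49 − 2.34) × 60/(0.85 × 4.5 × 13.6) = 9.400 in.
c = a/β₁ = 9.400/0.825 = 11.394 in; ε'_s = 0.003(c − d')/c = 0.0024 ≥ ε_y = 0.0021, so the compression steel yields.
M_n = (A_s − A'_s) f_y (d − a/2) + A'_s f_y (d − d') = 489 × (29.2 − 4.7) + 140.4 × (29.2 − 2.4) = 11980.5 + 3762.7 = 15743.2 kip·in.

M_n ≈ 15700 kip·in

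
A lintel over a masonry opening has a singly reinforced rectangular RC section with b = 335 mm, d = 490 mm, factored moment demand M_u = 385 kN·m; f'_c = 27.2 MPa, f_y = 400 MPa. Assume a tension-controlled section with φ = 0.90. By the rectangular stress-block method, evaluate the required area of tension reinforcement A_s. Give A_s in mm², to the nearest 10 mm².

A_s ≈ 2520 mm²

M_n = M_u/φ = 385/0.90 = 427.778 kN·m.
With M_n = 0.85 f'_c a b (d − a/2), solve the quadratic for a:
a = d − √(d² − 2M_n/(0.85 f'_c b)) = 490 − √(490² − 2 × 427.778×10⁶/(0.85 × 27.2 × 335)) = 129.95 mm.
A_s = 0.85 f'_c a b / f_y = 0.85 × 27.2 × 129.95 × 335 / 400 = 2516.2 mm².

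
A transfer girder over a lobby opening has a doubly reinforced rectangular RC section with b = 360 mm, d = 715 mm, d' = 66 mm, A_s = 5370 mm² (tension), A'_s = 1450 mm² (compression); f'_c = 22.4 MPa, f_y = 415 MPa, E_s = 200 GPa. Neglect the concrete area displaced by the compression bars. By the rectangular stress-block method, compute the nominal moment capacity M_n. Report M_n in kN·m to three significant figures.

Assume both tension and compression steel yield.
Net tension couple steel: A_s − A'_s = 3920 mm².
a = (A_s − A'_s) f_y / (0.85 f'_c b) = 1626800/(0.85 × 22.4 × 360) = 237.34 mm.
c = a/β₁ = 237.34/0.85 = 279.22 mm; ε'_s = 0.003(c − d')/c = 0.0023 ≥ f_y/E_s = 0.0021, so compression steel does yield.
M_n = (A_s − A'_s) f_y (d − a/2) + A'_s f_y (d − d') = [1626800 × (715 − 118.67) + 601750 × (715 − 66)] × 10⁻⁶ = 970.11 + 390.54 = 1360.65 kN·m.

M_n ≈ 1360 kN·m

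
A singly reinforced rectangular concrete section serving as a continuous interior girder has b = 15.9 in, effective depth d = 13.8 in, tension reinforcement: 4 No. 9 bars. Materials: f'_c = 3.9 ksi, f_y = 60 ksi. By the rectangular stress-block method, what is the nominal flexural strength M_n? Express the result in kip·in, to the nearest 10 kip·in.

A_s = 4 × 1 = 4 in².
T = A_s f_y = 4 × 60 = 240 kips.
a = T/(0.85 f'_c b) = 240/(0.85 × 3.9 × 15.9) = 4.553 in.
M_n = T(d − a/2) = 240 × (13.8 − 2.2765) = 2765.6 kip·in.

M_n ≈ 2770 kip·in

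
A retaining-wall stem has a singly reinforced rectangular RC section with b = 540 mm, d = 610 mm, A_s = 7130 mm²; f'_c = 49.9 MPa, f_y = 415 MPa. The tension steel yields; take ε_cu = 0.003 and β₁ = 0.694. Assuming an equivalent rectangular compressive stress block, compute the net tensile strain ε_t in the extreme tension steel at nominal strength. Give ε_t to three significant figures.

ε_t ≈ 0.00683

a = A_s f_y/(0.85 f'_c b) = 129.19 mm.
β₁ = 0.694, so c = a/β₁ = 129.19/0.694 = 186.15 mm.
From the linear strain diagram with ε_cu = 0.003: ε_t = 0.003 (d − c)/c = 0.003 × (610 − 186.15)/186.15 = 0.00683.
Since ε_t ≥ 0.005, the section is tension-controlled.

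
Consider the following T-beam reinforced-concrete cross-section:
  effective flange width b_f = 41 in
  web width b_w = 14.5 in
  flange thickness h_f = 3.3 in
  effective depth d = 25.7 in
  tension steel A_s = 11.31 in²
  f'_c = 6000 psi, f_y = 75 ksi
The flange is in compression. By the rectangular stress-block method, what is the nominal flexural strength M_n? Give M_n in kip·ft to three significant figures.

Tension: T = A_s f_y = 11.31 × 75 = 848.25 kips.
Try a within the flange: a = T/(0.85 f'_c b_f) = 848.25/(0.85 × 6 × 41) = 4.057 in.
a = 4.057 > h_f = 3.3 in: the block extends into the web. Split into flange-overhang and web parts.
C_f = 0.85 f'_c (b_f − b_w) h_f = 0.85 × 6 × (41 − 14.5) × 3.3 = 446.0 kips.
Remaining web compression depth: a_w = (T − C_f)/(0.85 f'_c b_w) = (848.25 − 446.0)/(0.85 × 6 × 14.5) = 5.439 in.
M_n = C_f(d − h_f/2) + (T − C_f)(d − a_w/2) = 446.0 × (25.7 − 1.65) + 402.25 × (25.7 − 2.7195) = 10726.3 + 9243.9 = 19970.2 kip·in.
M_n = 19970.2/12 = 1664.18 kip·ft.

M_n ≈ 1660 kip·ft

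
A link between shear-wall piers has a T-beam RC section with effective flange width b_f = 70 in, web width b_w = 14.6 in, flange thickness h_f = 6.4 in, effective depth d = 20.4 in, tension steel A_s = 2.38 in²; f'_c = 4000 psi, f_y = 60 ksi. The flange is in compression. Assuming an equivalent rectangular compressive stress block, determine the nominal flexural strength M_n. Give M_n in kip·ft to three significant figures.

Tension: T = A_s f_y = 2.38 × 60 = 142.8 kips.
Try a within the flange: a = T/(0.85 f'_c b_f) = 142.8/(0.85 × 4 × 70) = 0.600 in.
Since a = 0.600 ≤ h_f = 6.4 in, the stress block lies entirely in the flange; analyse as a rectangular beam of width b_f.
M_n = T(d − a/2) = 142.8 × (20.4 − 0.3) = 2870.3 kip·in.
M_n = 2870.3/12 = 239.19 kip·ft.

M_n ≈ 239 kip·ft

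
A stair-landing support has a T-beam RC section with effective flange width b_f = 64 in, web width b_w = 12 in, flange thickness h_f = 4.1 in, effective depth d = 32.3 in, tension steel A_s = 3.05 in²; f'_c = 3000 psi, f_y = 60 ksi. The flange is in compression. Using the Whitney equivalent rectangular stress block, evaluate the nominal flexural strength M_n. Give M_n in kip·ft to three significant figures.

M_n ≈ 484 kip·ft

Tension: T = A_s f_y = 3.05 × 60 = 183 kips.
Try a within the flange: a = T/(0.85 f'_c b_f) = 183/(0.85 × 3 × 64) = 1.121 in.
Since a = 1.121 ≤ h_f = 4.1 in, the stress block lies entirely in the flange; analyse as a rectangular beam of width b_f.
M_n = T(d − a/2) = 183 × (32.3 − 0.5605) = 5808.3 kip·in.
M_n = 5808.3/12 = 484.03 kip·ft.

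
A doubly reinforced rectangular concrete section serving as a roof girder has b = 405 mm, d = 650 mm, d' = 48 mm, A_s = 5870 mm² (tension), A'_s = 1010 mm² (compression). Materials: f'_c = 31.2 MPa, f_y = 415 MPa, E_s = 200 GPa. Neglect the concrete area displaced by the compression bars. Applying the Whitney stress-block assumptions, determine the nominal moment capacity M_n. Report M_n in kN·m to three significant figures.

Assume both tension and compression steel yield.
Net tension couple steel: A_s − A'_s = 4860 mm².
a = (A_s − A'_s) f_y / (0.85 f'_c b) = 2016900/(0.85 × 31.2 × 405) = 187.78 mm.
c = a/β₁ = 187.78/0.827 = 227.06 mm; ε'_s = 0.003(c − d')/c = 0.0024 ≥ f_y/E_s = 0.0021, so compression steel does yield.
M_n = (A_s − A'_s) f_y (d − a/2) + A'_s f_y (d − d') = [2016900 × (650 − 93.89) + 419150 × (650 − 48)] × 10⁻⁶ = 1121.62 + 252.33 = 1373.95 kN·m.

M_n ≈ 1370 kN·m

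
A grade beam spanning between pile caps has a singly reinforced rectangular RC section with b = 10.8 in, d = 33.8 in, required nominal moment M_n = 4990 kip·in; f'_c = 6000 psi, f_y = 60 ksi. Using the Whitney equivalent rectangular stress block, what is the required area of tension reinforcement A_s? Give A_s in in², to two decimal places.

A_s ≈ 2.57 in²

From M_n = 0.85 f'_c a b (d − a/2):
a = d − √(d² − 2M_n/(0.85 f'_c b)) = 33.8 − √(33.8² − 2 × 4990/(0.85 × 6 × 10.8)) = 2.796 in.
A_s = 0.85 f'_c a b / f_y = 0.85 × 6 × 2.796 × 10.8 / 60 = 2.567 in².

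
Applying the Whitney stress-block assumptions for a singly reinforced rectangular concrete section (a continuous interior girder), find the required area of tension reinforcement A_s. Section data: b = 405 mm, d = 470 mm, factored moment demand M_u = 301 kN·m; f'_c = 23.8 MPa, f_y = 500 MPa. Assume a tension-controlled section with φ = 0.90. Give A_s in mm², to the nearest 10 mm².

A_s ≈ 1590 mm²

M_n = M_u/φ = 301/0.90 = 334.444 kN·m.
With M_n = 0.85 f'_c a b (d − a/2), solve the quadratic for a:
a = d − √(d² − 2M_n/(0.85 f'_c b)) = 470 − √(470² − 2 × 334.444×10⁶/(0.85 × 23.8 × 405)) = 96.82 mm.
A_s = 0.85 f'_c a b / f_y = 0.85 × 23.8 × 96.82 × 405 / 500 = 1586.5 mm².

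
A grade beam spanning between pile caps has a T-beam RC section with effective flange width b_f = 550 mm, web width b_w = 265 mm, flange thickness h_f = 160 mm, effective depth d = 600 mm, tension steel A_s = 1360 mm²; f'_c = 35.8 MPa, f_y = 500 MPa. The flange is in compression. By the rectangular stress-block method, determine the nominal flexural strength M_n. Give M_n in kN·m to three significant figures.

M_n ≈ 394 kN·m

Tension: T = A_s f_y = 1360 × 500 = 680000 N.
Try a within the flange: a = T/(0.85 f'_c b_f) = 680000/(0.85 × 35.8 × 550) = 40.63 mm.
Since a = 40.63 ≤ h_f = 160 mm, the stress block lies entirely in the flange; analyse as a rectangular beam of width b_f.
M_n = T(d − a/2) = 680000 × (600 − 20.315) = 394.19 × 10⁶ N·mm.
M_n = 394.19 kN·m.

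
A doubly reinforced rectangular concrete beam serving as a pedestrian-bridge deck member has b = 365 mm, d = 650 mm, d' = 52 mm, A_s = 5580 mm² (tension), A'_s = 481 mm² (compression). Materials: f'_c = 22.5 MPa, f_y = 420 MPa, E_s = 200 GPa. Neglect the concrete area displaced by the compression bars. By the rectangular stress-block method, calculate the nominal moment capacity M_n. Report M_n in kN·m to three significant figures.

Assume both tension and compression steel yield.
Net tension couple steel: A_s − A'_s = 5099 mm².
a = (A_s − A'_s) f_y / (0.85 f'_c b) = 2141580/(0.85 × 22.5 × 365) = 306.79 mm.
c = a/β₁ = 306.79/0.85 = 360.93 mm; ε'_s = 0.003(c − d')/c = 0.0026 ≥ f_y/E_s = 0.0021, so compression steel does yield.
M_n = (A_s − A'_s) f_y (d − a/2) + A'_s f_y (d − d') = [2141580 × (650 − 153.395) + 202020 × (650 − 52)] × 10⁻⁶ = 1063.52 + 120.81 = 1184.33 kN·m.

M_n ≈ 1180 kN·m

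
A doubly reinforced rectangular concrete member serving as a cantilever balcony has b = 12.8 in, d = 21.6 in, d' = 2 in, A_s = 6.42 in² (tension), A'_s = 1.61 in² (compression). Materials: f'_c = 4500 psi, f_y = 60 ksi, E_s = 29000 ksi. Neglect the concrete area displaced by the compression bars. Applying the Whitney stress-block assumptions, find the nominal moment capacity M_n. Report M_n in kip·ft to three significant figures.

Assume both steels yield.
a = (A_s − A'_s) f_y/(0.85 f'_c b) = (6.42 − 1.61) × 60/(0.85 × 4.5 × 12.8) = 5.895 in.
c = a/β₁ = 5.895/0.825 = 7.145 in; ε'_s = 0.003(c − d')/c = 0.0022 ≥ ε_y = 0.0021, so the compression steel yields.
M_n = (A_s − A'_s) f_y (d − a/2) + A'_s f_y (d − d') = 288.6 × (21.6 − 2.9475) + 96.6 × (21.6 − 2) = 5383.1 + 1893.4 = 7276.5 kip·in = 7276.5/12 = 606.38 kip·ft.

M_n ≈ 606 kip·ft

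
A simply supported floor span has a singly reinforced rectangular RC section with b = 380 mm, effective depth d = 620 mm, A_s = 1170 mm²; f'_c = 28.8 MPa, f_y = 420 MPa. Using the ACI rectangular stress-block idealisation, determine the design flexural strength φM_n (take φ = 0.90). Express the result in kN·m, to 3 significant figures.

φM_n ≈ 263 kN·m

T = A_s f_y = 1170 × 420 = 491400 N = 491.4 kN.
From C = T: a = T/(0.85 f'_c b) = 491400/(0.85 × 28.8 × 380) = 52.83 mm.
M_n = T(d − a/2) = 491.4 kN × (620 − 26.415) mm = 291.69 kN·m.
φM_n = 0.90 × 291.69 = 262.52 kN·m.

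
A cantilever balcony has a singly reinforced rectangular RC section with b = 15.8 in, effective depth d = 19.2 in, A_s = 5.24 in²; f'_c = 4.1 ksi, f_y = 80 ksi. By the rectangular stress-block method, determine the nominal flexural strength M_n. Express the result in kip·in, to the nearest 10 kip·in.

T = A_s f_y = 5.24 × 80 = 419.2 kips.
a = T/(0.85 f'_c b) = 419.2/(0.85 × 4.1 × 15.8) = 7.613 in.
M_n = T(d − a/2) = 419.2 × (19.2 − 3.8065) = 6453.0 kip·in.

M_n ≈ 6450 kip·in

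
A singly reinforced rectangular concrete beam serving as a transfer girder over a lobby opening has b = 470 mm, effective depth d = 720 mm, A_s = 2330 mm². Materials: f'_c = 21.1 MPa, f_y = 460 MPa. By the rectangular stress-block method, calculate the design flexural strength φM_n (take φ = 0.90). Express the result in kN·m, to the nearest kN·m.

T = A_s f_y = 2330 × 460 = 1071800 N = 1071.8 kN.
From C = T: a = T/(0.85 f'_c b) = 1071800/(0.85 × 21.1 × 470) = 127.15 mm.
M_n = T(d − a/2) = 1071.8 kN × (720 − 63.575) mm = 703.56 kN·m.
φM_n = 0.90 × 703.56 = 633.20 kN·m.

φM_n ≈ 633 kN·m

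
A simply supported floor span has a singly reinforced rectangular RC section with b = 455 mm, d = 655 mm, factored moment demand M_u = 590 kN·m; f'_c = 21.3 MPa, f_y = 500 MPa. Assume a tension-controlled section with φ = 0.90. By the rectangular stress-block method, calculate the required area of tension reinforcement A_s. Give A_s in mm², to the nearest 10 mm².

A_s ≈ 2230 mm²

M_n = M_u/φ = 590/0.90 = 655.556 kN·m.
With M_n = 0.85 f'_c a b (d − a/2), solve the quadratic for a:
a = d − √(d² − 2M_n/(0.85 f'_c b)) = 655 − √(655² − 2 × 655.556×10⁶/(0.85 × 21.3 × 455)) = 135.51 mm.
A_s = 0.85 f'_c a b / f_y = 0.85 × 21.3 × 135.51 × 455 / 500 = 2232.6 mm².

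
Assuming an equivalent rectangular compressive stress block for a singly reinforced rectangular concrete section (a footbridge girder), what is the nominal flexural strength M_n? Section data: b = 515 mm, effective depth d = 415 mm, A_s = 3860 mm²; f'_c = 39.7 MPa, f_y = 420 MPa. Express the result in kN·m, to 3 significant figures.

M_n ≈ 597 kN·m

T = A_s f_y = 3860 × 420 = 1621200 N = 1621.2 kN.
From C = T: a = T/(0.85 f'_c b) = 1621200/(0.85 × 39.7 × 515) = 93.29 mm.
M_n = T(d − a/2) = 1621.2 kN × (415 − 46.645) mm = 597.18 kN·m.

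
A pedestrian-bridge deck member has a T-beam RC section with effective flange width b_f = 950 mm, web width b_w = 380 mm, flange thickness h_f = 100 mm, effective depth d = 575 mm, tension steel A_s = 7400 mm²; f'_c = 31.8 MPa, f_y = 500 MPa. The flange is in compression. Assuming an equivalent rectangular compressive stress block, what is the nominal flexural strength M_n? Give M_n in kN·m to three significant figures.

Tension: T = A_s f_y = 7400 × 500 = 3700000 N.
Try a within the flange: a = T/(0.85 f'_c b_f) = 3700000/(0.85 × 31.8 × 950) = 144.09 mm.
a = 144.09 > h_f = 100 mm: the block extends into the web. Split into flange-overhang and web parts.
C_f = 0.85 f'_c (b_f − b_w) h_f = 0.85 × 31.8 × (950 − 380) × 100 = 1540710 N.
Remaining web compression depth: a_w = (T − C_f)/(0.85 f'_c b_w) = (3700000 − 1540710)/(0.85 × 31.8 × 380) = 210.22 mm.
M_n = C_f(d − h_f/2) + (T − C_f)(d − a_w/2) = 1540710 × (575 − 50) + 2159290 × (575 − 105.11) = 808.87 + 1014.63 = 1823.50 × 10⁶ N·mm.
M_n = 1823.50 kN·m.

M_n ≈ 1820 kN·m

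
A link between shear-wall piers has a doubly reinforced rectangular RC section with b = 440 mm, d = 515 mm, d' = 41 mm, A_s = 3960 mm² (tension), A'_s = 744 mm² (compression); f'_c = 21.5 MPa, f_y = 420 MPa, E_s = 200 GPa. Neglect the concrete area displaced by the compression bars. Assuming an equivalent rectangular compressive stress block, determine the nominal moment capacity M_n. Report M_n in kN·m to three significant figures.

Assume both tension and compression steel yield.
Net tension couple steel: A_s − A'_s = 3216 mm².
a = (A_s − A'_s) f_y / (0.85 f'_c b) = 1350720/(0.85 × 21.5 × 440) = 167.98 mm.
c = a/β₁ = 167.98/0.85 = 197.62 mm; ε'_s = 0.003(c − d')/c = 0.0024 ≥ f_y/E_s = 0.0021, so compression steel does yield.
M_n = (A_s − A'_s) f_y (d − a/2) + A'_s f_y (d − d') = [1350720 × (515 − 83.99) + 312480 × (515 − 41)] × 10⁻⁶ = 582.17 + 148.12 = 730.29 kN·m.

M_n ≈ 730 kN·m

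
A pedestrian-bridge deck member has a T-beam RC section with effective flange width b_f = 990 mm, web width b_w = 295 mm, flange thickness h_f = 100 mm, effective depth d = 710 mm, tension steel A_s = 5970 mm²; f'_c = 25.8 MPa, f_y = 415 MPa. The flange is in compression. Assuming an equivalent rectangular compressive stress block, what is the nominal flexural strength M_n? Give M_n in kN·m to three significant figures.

Tension: T = A_s f_y = 5970 × 415 = 2477550 N.
Try a within the flange: a = T/(0.85 f'_c b_f) = 2477550/(0.85 × 25.8 × 990) = 114.12 mm.
a = 114.12 > h_f = 100 mm: the block extends into the web. Split into flange-overhang and web parts.
C_f = 0.85 f'_c (b_f − b_w) h_f = 0.85 × 25.8 × (990 − 295) × 100 = 1524135 N.
Remaining web compression depth: a_w = (T − C_f)/(0.85 f'_c b_w) = (2477550 − 1524135)/(0.85 × 25.8 × 295) = 147.37 mm.
M_n = C_f(d − h_f/2) + (T − C_f)(d − a_w/2) = 1524135 × (710 − 50) + 953415 × (710 − 73.685) = 1005.93 + 606.67 = 1612.60 × 10⁶ N·mm.
M_n = 1612.60 kN·m.

M_n ≈ 1610 kN·m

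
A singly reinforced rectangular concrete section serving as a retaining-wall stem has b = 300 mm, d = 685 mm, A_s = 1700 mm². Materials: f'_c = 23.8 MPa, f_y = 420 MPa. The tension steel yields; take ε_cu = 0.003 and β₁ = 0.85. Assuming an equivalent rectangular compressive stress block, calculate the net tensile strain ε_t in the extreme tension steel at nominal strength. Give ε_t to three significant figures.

a = A_s f_y/(0.85 f'_c b) = 117.65 mm.
β₁ = 0.85, so c = a/β₁ = 117.65/0.85 = 138.41 mm.
From the linear strain diagram with ε_cu = 0.003: ε_t = 0.003 (d − c)/c = 0.003 × (685 − 138.41)/138.41 = 0.0118.
Since ε_t ≥ 0.005, the section is tension-controlled.

ε_t ≈ 0.0118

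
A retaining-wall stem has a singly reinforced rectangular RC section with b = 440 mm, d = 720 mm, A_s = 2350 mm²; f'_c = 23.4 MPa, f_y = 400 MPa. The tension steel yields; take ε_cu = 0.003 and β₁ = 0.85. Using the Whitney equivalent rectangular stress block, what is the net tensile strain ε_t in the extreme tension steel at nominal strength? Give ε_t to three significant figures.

ε_t ≈ 0.0141

a = A_s f_y/(0.85 f'_c b) = 107.41 mm.
β₁ = 0.85, so c = a/β₁ = 107.41/0.85 = 126.36 mm.
From the linear strain diagram with ε_cu = 0.003: ε_t = 0.003 (d − c)/c = 0.003 × (720 − 126.36)/126.36 = 0.0141.
Since ε_t ≥ 0.005, the section is tension-controlled.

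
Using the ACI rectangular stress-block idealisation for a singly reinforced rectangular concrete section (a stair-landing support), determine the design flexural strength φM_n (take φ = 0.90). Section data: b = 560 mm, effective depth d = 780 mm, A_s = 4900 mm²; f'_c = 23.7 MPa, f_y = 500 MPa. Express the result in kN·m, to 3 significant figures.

φM_n ≈ 1480 kN·m

T = A_s f_y = 4900 × 500 = 2450000 N = 2450 kN.
From C = T: a = T/(0.85 f'_c b) = 2450000/(0.85 × 23.7 × 560) = 217.18 mm.
M_n = T(d − a/2) = 2450 kN × (780 − 108.59) mm = 1644.95 kN·m.
φM_n = 0.90 × 1644.95 = 1480.46 kN·m.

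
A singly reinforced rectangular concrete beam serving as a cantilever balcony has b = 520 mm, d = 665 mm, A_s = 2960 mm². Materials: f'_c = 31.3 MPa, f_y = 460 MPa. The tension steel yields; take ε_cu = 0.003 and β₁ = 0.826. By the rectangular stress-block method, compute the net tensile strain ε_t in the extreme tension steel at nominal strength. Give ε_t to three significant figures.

ε_t ≈ 0.0137

a = A_s f_y/(0.85 f'_c b) = 98.42 mm.
β₁ = 0.826, so c = a/β₁ = 98.42/0.826 = 119.15 mm.
From the linear strain diagram with ε_cu = 0.003: ε_t = 0.003 (d − c)/c = 0.003 × (665 − 119.15)/119.15 = 0.0137.
Since ε_t ≥ 0.005, the section is tension-controlled.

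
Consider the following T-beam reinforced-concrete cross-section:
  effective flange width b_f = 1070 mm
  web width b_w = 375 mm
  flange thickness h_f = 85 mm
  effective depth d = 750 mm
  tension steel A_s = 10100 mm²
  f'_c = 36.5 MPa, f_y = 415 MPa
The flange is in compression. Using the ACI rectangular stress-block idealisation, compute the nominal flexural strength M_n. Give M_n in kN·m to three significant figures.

M_n ≈ 2830 kN·m

Tension: T = A_s f_y = 10100 × 415 = 4191500 N.
Try a within the flange: a = T/(0.85 f'_c b_f) = 4191500/(0.85 × 36.5 × 1070) = 126.26 mm.
a = 126.26 > h_f = 85 mm: the block extends into the web. Split into flange-overhang and web parts.
C_f = 0.85 f'_c (b_f − b_w) h_f = 0.85 × 36.5 × (1070 − 375) × 85 = 1832802 N.
Remaining web compression depth: a_w = (T − C_f)/(0.85 f'_c b_w) = (4191500 − 1832802)/(0.85 × 36.5 × 375) = 202.74 mm.
M_n = C_f(d − h_f/2) + (T − C_f)(d − a_w/2) = 1832802 × (750 − 42.5) + 2358698 × (750 − 101.37) = 1296.71 + 1529.92 = 2826.63 × 10⁶ N·mm.
M_n = 2826.63 kN·m.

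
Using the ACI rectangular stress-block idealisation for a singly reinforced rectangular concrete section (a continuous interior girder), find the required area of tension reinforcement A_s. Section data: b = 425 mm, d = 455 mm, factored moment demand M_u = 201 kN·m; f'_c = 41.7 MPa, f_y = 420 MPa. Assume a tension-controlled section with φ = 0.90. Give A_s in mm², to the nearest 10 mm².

M_n = M_u/φ = 201/0.90 = 223.333 kN·m.
With M_n = 0.85 f'_c a b (d − a/2), solve the quadratic for a:
a = d − √(d² − 2M_n/(0.85 f'_c b)) = 455 − √(455² − 2 × 223.333×10⁶/(0.85 × 41.7 × 425)) = 33.84 mm.
A_s = 0.85 f'_c a b / f_y = 0.85 × 41.7 × 33.84 × 425 / 420 = 1213.7 mm².

A_s ≈ 1210 mm²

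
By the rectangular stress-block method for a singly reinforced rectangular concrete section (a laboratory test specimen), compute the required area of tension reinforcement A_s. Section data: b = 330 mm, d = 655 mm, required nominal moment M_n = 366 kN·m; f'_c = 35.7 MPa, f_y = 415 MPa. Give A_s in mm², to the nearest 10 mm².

With M_n = 0.85 f'_c a b (d − a/2), solve the quadratic for a:
a = d − √(d² − 2M_n/(0.85 f'_c b)) = 655 − √(655² − 2 × 366×10⁶/(0.85 × 35.7 × 330)) = 58.40 mm.
A_s = 0.85 f'_c a b / f_y = 0.85 × 35.7 × 58.40 × 330 / 415 = 1409.2 mm².

A_s ≈ 1410 mm²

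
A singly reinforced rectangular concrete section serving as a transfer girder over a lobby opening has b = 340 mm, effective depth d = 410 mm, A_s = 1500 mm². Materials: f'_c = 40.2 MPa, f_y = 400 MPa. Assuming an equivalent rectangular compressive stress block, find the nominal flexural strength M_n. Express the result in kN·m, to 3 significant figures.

T = A_s f_y = 1500 × 400 = 600000 N = 600 kN.
From C = T: a = T/(0.85 f'_c b) = 600000/(0.85 × 40.2 × 340) = 51.64 mm.
M_n = T(d − a/2) = 600 kN × (410 − 25.82) mm = 230.51 kN·m.

M_n ≈ 231 kN·m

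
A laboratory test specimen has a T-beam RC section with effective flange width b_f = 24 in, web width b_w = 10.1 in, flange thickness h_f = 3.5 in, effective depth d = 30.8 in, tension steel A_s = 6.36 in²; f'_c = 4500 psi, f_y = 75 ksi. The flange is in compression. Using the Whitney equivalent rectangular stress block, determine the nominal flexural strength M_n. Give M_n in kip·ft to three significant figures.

Tension: T = A_s f_y = 6.36 × 75 = 477 kips.
Try a within the flange: a = T/(0.85 f'_c b_f) = 477/(0.85 × 4.5 × 24) = 5.196 in.
a = 5.196 > h_f = 3.5 in: the block extends into the web. Split into flange-overhang and web parts.
C_f = 0.85 f'_c (b_f − b_w) h_f = 0.85 × 4.5 × (24 − 10.1) × 3.5 = 186.1 kips.
Remaining web compression depth: a_w = (T − C_f)/(0.85 f'_c b_w) = (477 − 186.1)/(0.85 × 4.5 × 10.1) = 7.530 in.
M_n = C_f(d − h_f/2) + (T − C_f)(d − a_w/2) = 186.1 × (30.8 − 1.75) + 290.9 × (30.8 − 3.765) = 5406.2 + 7864.5 = 13270.7 kip·in.
M_n = 13270.7/12 = 1105.89 kip·ft.

M_n ≈ 1110 kip·ft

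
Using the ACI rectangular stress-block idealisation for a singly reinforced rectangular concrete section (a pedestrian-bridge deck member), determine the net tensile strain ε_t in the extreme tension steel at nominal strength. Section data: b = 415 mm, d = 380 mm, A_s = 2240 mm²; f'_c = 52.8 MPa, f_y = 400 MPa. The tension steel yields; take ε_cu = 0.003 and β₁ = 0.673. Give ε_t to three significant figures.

a = A_s f_y/(0.85 f'_c b) = 48.11 mm.
β₁ = 0.673, so c = a/β₁ = 48.11/0.673 = 71.49 mm.
From the linear strain diagram with ε_cu = 0.003: ε_t = 0.003 (d − c)/c = 0.003 × (380 − 71.49)/71.49 = 0.0129.
Since ε_t ≥ 0.005, the section is tension-controlled.

ε_t ≈ 0.0129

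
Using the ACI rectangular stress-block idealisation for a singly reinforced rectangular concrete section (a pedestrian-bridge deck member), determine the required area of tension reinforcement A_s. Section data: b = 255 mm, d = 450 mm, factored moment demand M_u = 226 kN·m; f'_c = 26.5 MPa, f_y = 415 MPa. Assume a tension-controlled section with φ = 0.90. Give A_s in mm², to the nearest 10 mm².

A_s ≈ 1530 mm²

M_n = M_u/φ = 226/0.90 = 251.111 kN·m.
With M_n = 0.85 f'_c a b (d − a/2), solve the quadratic for a:
a = d − √(d² − 2M_n/(0.85 f'_c b)) = 450 − √(450² − 2 × 251.111×10⁶/(0.85 × 26.5 × 255)) = 110.79 mm.
A_s = 0.85 f'_c a b / f_y = 0.85 × 26.5 × 110.79 × 255 / 415 = 1533.4 mm².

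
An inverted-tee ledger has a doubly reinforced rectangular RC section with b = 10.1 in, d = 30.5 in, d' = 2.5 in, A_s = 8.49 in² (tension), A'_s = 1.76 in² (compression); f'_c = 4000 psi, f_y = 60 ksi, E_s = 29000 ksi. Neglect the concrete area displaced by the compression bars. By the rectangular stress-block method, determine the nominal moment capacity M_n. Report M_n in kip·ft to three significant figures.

Assume both steels yield.
a = (A_s − A'_s) f_y/(0.85 f'_c b) = (8.49 − 1.76) × 60/(0.85 × 4 × 10.1) = 11.759 in.
c = a/β₁ = 11.759/0.85 = 13.834 in; ε'_s = 0.003(c − d')/c = 0.0025 ≥ ε_y = 0.0021, so the compression steel yields.
M_n = (A_s − A'_s) f_y (d − a/2) + A'_s f_y (d − d') = 403.8 × (30.5 − 5.8795) + 105.6 × (30.5 − 2.5) = 9941.8 + 2956.8 = 12898.6 kip·in = 12898.6/12 = 1074.88 kip·ft.

M_n ≈ 1070 kip·ft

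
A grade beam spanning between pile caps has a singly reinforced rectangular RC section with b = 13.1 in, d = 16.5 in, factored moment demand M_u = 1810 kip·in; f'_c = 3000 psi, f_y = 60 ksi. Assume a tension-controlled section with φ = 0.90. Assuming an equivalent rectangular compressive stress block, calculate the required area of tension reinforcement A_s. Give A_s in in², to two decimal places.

M_n = M_u/φ = 1810/0.90 = 2011.11 kip·in.
From M_n = 0.85 f'_c a b (d − a/2):
a = d − √(d² − 2M_n/(0.85 f'_c b)) = 16.5 − √(16.5² − 2 × 2011.11/(0.85 × 3 × 13.1)) = 4.178 in.
A_s = 0.85 f'_c a b / f_y = 0.85 × 3 × 4.178 × 13.1 / 60 = 2.326 in².

A_s ≈ 2.33 in²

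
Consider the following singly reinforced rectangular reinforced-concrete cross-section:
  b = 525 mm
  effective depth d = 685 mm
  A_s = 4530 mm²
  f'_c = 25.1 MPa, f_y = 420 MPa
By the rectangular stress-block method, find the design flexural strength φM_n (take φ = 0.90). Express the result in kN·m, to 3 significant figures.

T = A_s f_y = 4530 × 420 = 1902600 N = 1902.6 kN.
From C = T: a = T/(0.85 f'_c b) = 1902600/(0.85 × 25.1 × 525) = 169.86 mm.
M_n = T(d − a/2) = 1902.6 kN × (685 − 84.93) mm = 1141.69 kN·m.
φM_n = 0.90 × 1141.69 = 1027.52 kN·m.

φM_n ≈ 1030 kN·m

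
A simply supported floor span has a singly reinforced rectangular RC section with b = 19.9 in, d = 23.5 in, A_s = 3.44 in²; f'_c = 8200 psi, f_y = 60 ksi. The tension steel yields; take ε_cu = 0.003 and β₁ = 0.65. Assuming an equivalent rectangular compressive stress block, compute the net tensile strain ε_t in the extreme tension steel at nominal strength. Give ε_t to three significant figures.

ε_t ≈ 0.0278

a = A_s f_y/(0.85 f'_c b) = 1.488 in.
β₁ = 0.65, so c = a/β₁ = 1.488/0.65 = 2.289 in.
From the linear strain diagram with ε_cu = 0.003: ε_t = 0.003 (d − c)/c = 0.003 × (23.5 − 2.289)/2.289 = 0.0278.
Since ε_t ≥ 0.005, the section is tension-controlled.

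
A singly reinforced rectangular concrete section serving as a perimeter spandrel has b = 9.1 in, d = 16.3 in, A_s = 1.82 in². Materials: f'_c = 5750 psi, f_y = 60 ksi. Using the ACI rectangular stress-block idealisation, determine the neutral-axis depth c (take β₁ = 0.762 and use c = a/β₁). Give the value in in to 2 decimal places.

c ≈ 3.22 in

T = A_s f_y = 1.82 × 60 = 109.2 kips.
a = T/(0.85 f'_c b) = 109.2/(0.85 × 5.75 × 9.1) = 2.4552 in.
With β₁ = 0.762, c = a/β₁ = 2.4552/0.762 = 3.22 in.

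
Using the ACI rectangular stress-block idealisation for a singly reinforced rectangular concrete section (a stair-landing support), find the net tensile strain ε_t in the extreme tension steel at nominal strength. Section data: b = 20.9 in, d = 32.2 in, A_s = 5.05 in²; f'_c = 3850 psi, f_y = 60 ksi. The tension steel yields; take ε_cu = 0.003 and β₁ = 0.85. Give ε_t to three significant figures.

a = A_s f_y/(0.85 f'_c b) = 4.430 in.
β₁ = 0.85, so c = a/β₁ = 4.430/0.85 = 5.212 in.
From the linear strain diagram with ε_cu = 0.003: ε_t = 0.003 (d − c)/c = 0.003 × (32.2 − 5.212)/5.212 = 0.0155.
Since ε_t ≥ 0.005, the section is tension-controlled.

ε_t ≈ 0.0155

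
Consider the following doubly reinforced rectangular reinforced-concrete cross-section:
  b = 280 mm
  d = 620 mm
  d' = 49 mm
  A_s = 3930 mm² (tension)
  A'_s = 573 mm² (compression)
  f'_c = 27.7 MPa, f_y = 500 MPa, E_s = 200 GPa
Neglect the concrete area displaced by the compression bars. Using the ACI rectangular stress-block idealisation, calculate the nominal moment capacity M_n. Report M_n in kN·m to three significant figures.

Assume both tension and compression steel yield.
Net tension couple steel: A_s − A'_s = 3357 mm².
a = (A_s − A'_s) f_y / (0.85 f'_c b) = 1678500/(0.85 × 27.7 × 280) = 254.60 mm.
c = a/β₁ = 254.60/0.85 = 299.53 mm; ε'_s = 0.003(c − d')/c = 0.0025 ≥ f_y/E_s = 0.0025, so compression steel does yield.
M_n = (A_s − A'_s) f_y (d − a/2) + A'_s f_y (d − d') = [1678500 × (620 − 127.3) + 286500 × (620 − 49)] × 10⁻⁶ = 827.00 + 163.59 = 990.59 kN·m.

M_n ≈ 991 kN·m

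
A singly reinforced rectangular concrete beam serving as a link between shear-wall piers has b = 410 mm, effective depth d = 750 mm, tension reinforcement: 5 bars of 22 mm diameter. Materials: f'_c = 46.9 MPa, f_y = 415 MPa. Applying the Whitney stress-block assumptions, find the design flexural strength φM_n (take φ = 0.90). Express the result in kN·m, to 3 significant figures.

φM_n ≈ 515 kN·m

A_s = 5 × 380 = 1900 mm².
T = A_s f_y = 1900 × 415 = 788500 N = 788.5 kN.
From C = T: a = T/(0.85 f'_c b) = 788500/(0.85 × 46.9 × 410) = 48.24 mm.
M_n = T(d − a/2) = 788.5 kN × (750 − 24.12) mm = 572.36 kN·m.
φM_n = 0.90 × 572.36 = 515.12 kN·m.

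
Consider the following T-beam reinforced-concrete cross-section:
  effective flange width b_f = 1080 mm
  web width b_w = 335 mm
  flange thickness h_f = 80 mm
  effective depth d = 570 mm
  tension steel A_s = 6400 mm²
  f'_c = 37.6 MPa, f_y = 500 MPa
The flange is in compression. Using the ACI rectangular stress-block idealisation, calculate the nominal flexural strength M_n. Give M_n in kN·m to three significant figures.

M_n ≈ 1670 kN·m

Tension: T = A_s f_y = 6400 × 500 = 3200000 N.
Try a within the flange: a = T/(0.85 f'_c b_f) = 3200000/(0.85 × 37.6 × 1080) = 92.71 mm.
a = 92.71 > h_f = 80 mm: the block extends into the web. Split into flange-overhang and web parts.
C_f = 0.85 f'_c (b_f − b_w) h_f = 0.85 × 37.6 × (1080 − 335) × 80 = 1904816 N.
Remaining web compression depth: a_w = (T − C_f)/(0.85 f'_c b_w) = (3200000 − 1904816)/(0.85 × 37.6 × 335) = 120.97 mm.
M_n = C_f(d − h_f/2) + (T − C_f)(d − a_w/2) = 1904816 × (570 − 40) + 1295184 × (570 − 60.485) = 1009.55 + 659.92 = 1669.47 × 10⁶ N·mm.
M_n = 1669.47 kN·m.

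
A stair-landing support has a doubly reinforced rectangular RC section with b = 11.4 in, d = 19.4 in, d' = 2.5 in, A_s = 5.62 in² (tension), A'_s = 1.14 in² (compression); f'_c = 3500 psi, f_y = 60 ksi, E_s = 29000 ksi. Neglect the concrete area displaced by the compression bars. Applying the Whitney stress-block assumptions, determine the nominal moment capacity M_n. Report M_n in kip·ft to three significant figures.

Assume both steels yield.
a = (A_s − A'_s) f_y/(0.85 f'_c b) = (5.62 − 1.14) × 60/(0.85 × 3.5 × 11.4) = 7.926 in.
c = a/β₁ = 7.926/0.85 = 9.325 in; ε'_s = 0.003(c − d')/c = 0.0022 ≥ ε_y = 0.0021, so the compression steel yields.
M_n = (A_s − A'_s) f_y (d − a/2) + A'_s f_y (d − d') = 268.8 × (19.4 − 3.963) + 68.4 × (19.4 − 2.5) = 4149.5 + 1156.0 = 5305.5 kip·in = 5305.5/12 = 442.13 kip·ft.

M_n ≈ 442 kip·ft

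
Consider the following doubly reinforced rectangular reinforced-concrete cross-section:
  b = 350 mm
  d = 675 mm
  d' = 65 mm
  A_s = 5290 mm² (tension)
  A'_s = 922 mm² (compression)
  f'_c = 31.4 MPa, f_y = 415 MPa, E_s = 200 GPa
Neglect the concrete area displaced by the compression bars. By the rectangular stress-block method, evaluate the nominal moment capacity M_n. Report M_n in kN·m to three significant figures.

Assume both tension and compression steel yield.
Net tension couple steel: A_s − A'_s = 4368 mm².
a = (A_s − A'_s) f_y / (0.85 f'_c b) = 1812720/(0.85 × 31.4 × 350) = 194.05 mm.
c = a/β₁ = 194.05/0.826 = 234.93 mm; ε'_s = 0.003(c − d')/c = 0.0022 ≥ f_y/E_s = 0.0021, so compression steel does yield.
M_n = (A_s − A'_s) f_y (d − a/2) + A'_s f_y (d − d') = [1812720 × (675 − 97.025) + 382630 × (675 − 65)] × 10⁻⁶ = 1047.71 + 233.40 = 1281.11 kN·m.

M_n ≈ 1280 kN·m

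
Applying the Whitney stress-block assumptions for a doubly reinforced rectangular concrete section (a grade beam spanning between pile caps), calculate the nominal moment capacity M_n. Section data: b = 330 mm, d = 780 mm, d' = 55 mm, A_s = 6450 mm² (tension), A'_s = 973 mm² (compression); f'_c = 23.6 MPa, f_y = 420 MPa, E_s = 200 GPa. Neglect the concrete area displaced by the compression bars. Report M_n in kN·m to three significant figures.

M_n ≈ 1690 kN·m

Assume both tension and compression steel yield.
Net tension couple steel: A_s − A'_s = 5477 mm².
a = (A_s − A'_s) f_y / (0.85 f'_c b) = 2300340/(0.85 × 23.6 × 330) = 347.49 mm.
c = a/β₁ = 347.49/0.85 = 408.81 mm; ε'_s = 0.003(c − d')/c = 0.0026 ≥ f_y/E_s = 0.0021, so compression steel does yield.
M_n = (A_s − A'_s) f_y (d − a/2) + A'_s f_y (d − d') = [2300340 × (780 − 173.745) + 408660 × (780 − 55)] × 10⁻⁶ = 1394.59 + 296.28 = 1690.87 kN·m.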